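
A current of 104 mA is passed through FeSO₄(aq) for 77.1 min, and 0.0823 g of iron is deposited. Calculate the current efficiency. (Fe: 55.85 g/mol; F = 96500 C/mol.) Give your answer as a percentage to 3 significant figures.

59.1%

Q = 0.104 × 4626 = 481.1 C
n(e⁻) = 481.1 / 96500 = 0.004985 mol
Fe²⁺ + 2e⁻ → Fe, so theoretical n(Fe) = 0.002493 mol → 0.1392 g
Efficiency = 0.0823 / 0.1392 = 0.5912 = 59.1%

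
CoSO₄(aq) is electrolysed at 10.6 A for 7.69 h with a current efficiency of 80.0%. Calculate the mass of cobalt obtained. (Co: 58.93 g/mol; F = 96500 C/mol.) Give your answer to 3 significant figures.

71.7 g

Q = 10.6 × 27684 = 2.935×10^5 C
n(e⁻) = 2.935×10^5 / 96500 = 3.041 mol
Co²⁺ + 2e⁻ → Co, so theoretical m(Co) = 1.521 × 58.93 = 89.63 g
Actual mass = 80.0% × 89.63 = 71.7 g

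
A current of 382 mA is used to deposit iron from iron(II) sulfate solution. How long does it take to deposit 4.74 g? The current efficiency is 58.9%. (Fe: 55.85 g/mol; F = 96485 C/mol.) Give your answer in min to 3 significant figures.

1210 min

n(Fe) = 4.74 / 55.85 = 0.08487 mol
Fe²⁺ + 2e⁻ → Fe, so n(e⁻) = 2 × 0.08487 = 0.1697 mol
Q = 0.1697 × 96485 / 0.589 = 27800 C
t = Q / I = 27800 / 0.382 = 72770 s = 1210 min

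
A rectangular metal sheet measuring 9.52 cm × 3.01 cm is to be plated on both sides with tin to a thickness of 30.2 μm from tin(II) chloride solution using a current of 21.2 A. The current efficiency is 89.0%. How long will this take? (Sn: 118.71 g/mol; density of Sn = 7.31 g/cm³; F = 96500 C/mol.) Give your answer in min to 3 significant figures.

Plated area = 2 × 9.52 × 3.01 = 57.31 cm²
Volume = 57.31 × 30.2×10⁻⁴ cm = 0.1731 cm³
m(Sn) = 0.1731 × 7.31 = 1.265 g
n(Sn) = 1.265 / 118.71 = 0.01066 mol; n(e⁻) = 2 × 0.01066 = 0.02132 mol
Q = 0.02132 × 96500 / 0.890 = 2312 C
t = 2312 / 21.2 = 109.1 s = 1.82 min

1.82 min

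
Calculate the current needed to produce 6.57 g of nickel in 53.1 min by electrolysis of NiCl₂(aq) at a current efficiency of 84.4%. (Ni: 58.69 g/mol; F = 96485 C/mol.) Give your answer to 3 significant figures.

n(Ni) = 6.57 / 58.69 = 0.1119 mol
Ni²⁺ + 2e⁻ → Ni, so n(e⁻) = 2 × 0.1119 = 0.2238 mol
Q = 0.2238 × 96485 / 0.844 = 25580 C
I = Q / t = 25580 / 3186 s = 8.03 A

8.03 A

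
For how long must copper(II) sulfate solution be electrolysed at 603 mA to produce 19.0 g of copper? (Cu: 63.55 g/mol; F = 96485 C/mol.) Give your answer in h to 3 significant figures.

n(Cu) = 19.0 / 63.55 = 0.2990 mol
Cu²⁺ + 2e⁻ → Cu, so n(e⁻) = 2 × 0.2990 = 0.5980 mol
Q = 0.5980 × 96485 = 57700 C
t = Q / I = 57700 / 0.603 = 95690 s = 26.6 h

26.6 h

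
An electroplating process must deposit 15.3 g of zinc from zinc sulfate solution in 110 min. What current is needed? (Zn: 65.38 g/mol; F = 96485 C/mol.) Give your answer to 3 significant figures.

n(Zn) = 15.3 / 65.38 = 0.2340 mol
Zn²⁺ + 2e⁻ → Zn, so n(e⁻) = 2 × 0.2340 = 0.4680 mol
Q = 0.4680 × 96485 = 45150 C
I = Q / t = 45150 / 6600 s = 6.84 A

6.84 A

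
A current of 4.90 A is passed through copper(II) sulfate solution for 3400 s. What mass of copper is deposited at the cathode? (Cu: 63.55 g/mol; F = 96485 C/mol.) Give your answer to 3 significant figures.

Q = 4.90 A × 3400 s = 16660 C
Moles of electrons = 16660 / 96485 = 0.1727 mol
Cu²⁺ + 2e⁻ → Cu, so n(Cu) = 0.1727 / 2 = 0.08635 mol
m = 0.08635 × 63.55 = 5.49 g

5.49 g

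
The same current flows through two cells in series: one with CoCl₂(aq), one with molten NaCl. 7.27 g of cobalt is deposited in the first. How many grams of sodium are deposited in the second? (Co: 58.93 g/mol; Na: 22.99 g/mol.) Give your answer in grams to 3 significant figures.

5.67 g

n(Co) = 7.27 / 58.93 = 0.1234 mol
Co²⁺ + 2e⁻ → Co, so n(e⁻) = 2 × 0.1234 = 0.2468 mol
Same current for the same time ⇒ same n(e⁻) = 0.2468 mol in both cells.
Na⁺ + e⁻ → Na, so n(Na) = 0.2468 mol
m(Na) = 0.2468 × 22.99 = 5.67 g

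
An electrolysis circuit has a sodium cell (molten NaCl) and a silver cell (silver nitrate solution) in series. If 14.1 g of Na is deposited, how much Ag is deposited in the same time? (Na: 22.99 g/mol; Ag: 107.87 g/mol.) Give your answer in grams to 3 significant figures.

66.2 g

n(Na) = 14.1 / 22.99 = 0.6133 mol
Na⁺ + e⁻ → Na, so n(e⁻) = 0.6133 mol
The cells are in series, so the same charge (and hence the same n(e⁻) = 0.6133 mol) passes through both.
Ag⁺ + e⁻ → Ag, so n(Ag) = 0.6133 mol
m(Ag) = 0.6133 × 107.87 = 66.2 g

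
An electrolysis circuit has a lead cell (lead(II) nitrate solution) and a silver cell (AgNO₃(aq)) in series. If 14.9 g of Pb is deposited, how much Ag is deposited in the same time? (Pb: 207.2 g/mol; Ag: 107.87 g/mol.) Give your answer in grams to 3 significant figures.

n(Pb) = 14.9 / 207.2 = 0.07191 mol
Pb²⁺ + 2e⁻ → Pb, so n(e⁻) = 2 × 0.07191 = 0.1438 mol
Same current for the same time ⇒ same n(e⁻) = 0.1438 mol in both cells.
Ag⁺ + e⁻ → Ag, so n(Ag) = 0.1438 mol
m(Ag) = 0.1438 × 107.87 = 15.5 g

15.5 g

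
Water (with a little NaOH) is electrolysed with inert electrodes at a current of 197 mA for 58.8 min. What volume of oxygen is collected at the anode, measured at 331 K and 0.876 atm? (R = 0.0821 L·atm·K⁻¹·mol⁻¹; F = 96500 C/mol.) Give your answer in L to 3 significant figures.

0.0559 L

Charge passed = 0.197 × 3528 = 695.0 C
n(e⁻) = Q/F = 695.0/96500 = 0.007202 mol
2H₂O → O₂ + 4H⁺ + 4e⁻, so n(O₂) = 0.007202 / 4 = 0.001801 mol
V = nRT/P = 0.001801 × 0.0821 × 331 / 0.876 = 0.05587 L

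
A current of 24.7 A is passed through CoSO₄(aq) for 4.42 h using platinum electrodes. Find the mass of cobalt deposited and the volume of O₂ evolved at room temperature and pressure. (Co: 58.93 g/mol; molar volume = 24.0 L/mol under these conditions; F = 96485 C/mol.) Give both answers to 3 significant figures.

Q = 24.7 × 15912 = 3.930×10^5 C; n(e⁻) = 3.930×10^5 / 96485 = 4.073 mol
Cathode: Co²⁺ + 2e⁻ → Co → n(Co) = 4.073/2 = 2.037 mol → 120 g
Anode: 2H₂O → O₂ + 4H⁺ + 4e⁻ → n(O₂) = 4.073/4 = 1.018 mol → 24.4 L

120 g Co; 24.4 L O₂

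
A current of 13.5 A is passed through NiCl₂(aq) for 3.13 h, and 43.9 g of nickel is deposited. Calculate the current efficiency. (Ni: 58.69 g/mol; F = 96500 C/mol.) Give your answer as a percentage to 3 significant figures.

Q = 13.5 × 11268 = 1.521×10^5 C
n(e⁻) = 1.521×10^5 / 96500 = 1.576 mol
Ni²⁺ + 2e⁻ → Ni, so theoretical n(Ni) = 0.7880 mol → 46.25 g
Efficiency = 43.9 / 46.25 = 0.9492 = 94.9%

94.9%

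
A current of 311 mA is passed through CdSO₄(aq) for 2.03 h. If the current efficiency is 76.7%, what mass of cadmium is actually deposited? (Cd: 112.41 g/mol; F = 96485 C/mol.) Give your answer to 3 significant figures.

1.02 g

Q = 0.311 × 7308 = 2273 C
n(e⁻) = 2273 / 96485 = 0.02356 mol
Cd²⁺ + 2e⁻ → Cd, so theoretical m(Cd) = 0.01178 × 112.41 = 1.324 g
Actual mass = 76.7% × 1.324 = 1.02 g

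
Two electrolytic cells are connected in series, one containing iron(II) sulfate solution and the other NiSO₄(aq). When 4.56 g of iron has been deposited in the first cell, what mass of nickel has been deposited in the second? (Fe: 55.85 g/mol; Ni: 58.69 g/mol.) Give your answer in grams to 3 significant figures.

4.79 g

n(Fe) = 4.56 / 55.85 = 0.08165 mol
Fe²⁺ + 2e⁻ → Fe, so n(e⁻) = 2 × 0.08165 = 0.1633 mol
In series, the same 0.1633 mol of electrons flows through the second cell.
Ni²⁺ + 2e⁻ → Ni, so n(Ni) = 0.1633 / 2 = 0.08165 mol
m(Ni) = 0.08165 × 58.69 = 4.79 g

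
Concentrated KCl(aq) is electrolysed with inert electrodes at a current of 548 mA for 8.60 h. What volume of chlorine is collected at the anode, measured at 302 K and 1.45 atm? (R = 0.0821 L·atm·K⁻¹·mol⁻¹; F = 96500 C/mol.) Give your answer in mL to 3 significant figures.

Charge passed = 0.548 × 30960 = 16970 C
n(e⁻) = Q/F = 16970/96500 = 0.1759 mol
2Cl⁻ → Cl₂ + 2e⁻, so n(Cl₂) = 0.1759 / 2 = 0.08795 mol
V = nRT/P = 0.08795 × 0.0821 × 302 / 1.45 = 1.504 L
= 1500 mL

1500 mL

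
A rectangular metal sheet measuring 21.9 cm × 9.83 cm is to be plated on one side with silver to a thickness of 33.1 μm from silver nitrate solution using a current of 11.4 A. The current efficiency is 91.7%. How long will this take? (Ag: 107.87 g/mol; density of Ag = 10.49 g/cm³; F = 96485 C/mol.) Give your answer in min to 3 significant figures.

Plated area = 21.9 × 9.83 = 215.3 cm²
Volume = 215.3 × 33.1×10⁻⁴ cm = 0.7126 cm³
m(Ag) = 0.7126 × 10.49 = 7.475 g
n(Ag) = 7.475 / 107.87 = 0.06930 mol; n(e⁻) = 0.06930 mol
Q = 0.06930 × 96485 / 0.917 = 7292 C
t = 7292 / 11.4 = 639.6 s = 10.7 min

10.7 min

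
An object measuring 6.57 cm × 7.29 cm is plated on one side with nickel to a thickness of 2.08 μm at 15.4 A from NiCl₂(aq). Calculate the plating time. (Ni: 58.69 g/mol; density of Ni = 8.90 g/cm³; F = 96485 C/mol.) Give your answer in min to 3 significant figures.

0.316 min

Plated area = 6.57 × 7.29 = 47.90 cm²
Volume = 47.90 × 2.08×10⁻⁴ cm = 0.009963 cm³
m(Ni) = 0.009963 × 8.90 = 0.08867 g
n(Ni) = 0.08867 / 58.69 = 0.001511 mol; n(e⁻) = 2 × 0.001511 = 0.003022 mol
Q = 0.003022 × 96485 = 291.6 C
t = 291.6 / 15.4 = 18.94 s = 0.316 min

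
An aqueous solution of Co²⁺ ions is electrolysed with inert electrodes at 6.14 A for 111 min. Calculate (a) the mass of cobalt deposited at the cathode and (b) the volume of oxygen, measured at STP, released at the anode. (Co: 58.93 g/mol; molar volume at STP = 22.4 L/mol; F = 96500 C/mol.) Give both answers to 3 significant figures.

12.5 g Co; 2.37 L O₂

Q = 6.14 × 6660 = 40890 C; n(e⁻) = 40890 / 96500 = 0.4237 mol
Cathode: Co²⁺ + 2e⁻ → Co → n(Co) = 0.4237/2 = 0.2119 mol → 12.5 g
Anode: 2H₂O → O₂ + 4H⁺ + 4e⁻ → n(O₂) = 0.4237/4 = 0.1059 mol → 2.37 L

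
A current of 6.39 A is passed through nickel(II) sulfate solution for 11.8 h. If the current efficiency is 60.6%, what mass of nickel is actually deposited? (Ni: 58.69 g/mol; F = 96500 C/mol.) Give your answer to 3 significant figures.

50.0 g

Q = 6.39 × 42480 = 2.714×10^5 C
n(e⁻) = 2.714×10^5 / 96500 = 2.812 mol
Ni²⁺ + 2e⁻ → Ni, so theoretical m(Ni) = 1.406 × 58.69 = 82.52 g
Actual mass = 60.6% × 82.52 = 50.0 g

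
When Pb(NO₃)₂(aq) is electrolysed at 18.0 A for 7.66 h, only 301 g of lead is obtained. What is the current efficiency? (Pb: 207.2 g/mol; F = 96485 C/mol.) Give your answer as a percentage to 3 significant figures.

Q = 18.0 × 27576 = 4.964×10^5 C
n(e⁻) = 4.964×10^5 / 96485 = 5.145 mol
Pb²⁺ + 2e⁻ → Pb, so theoretical n(Pb) = 2.573 mol → 533.1 g
Efficiency = 301 / 533.1 = 0.5646 = 56.5%

56.5%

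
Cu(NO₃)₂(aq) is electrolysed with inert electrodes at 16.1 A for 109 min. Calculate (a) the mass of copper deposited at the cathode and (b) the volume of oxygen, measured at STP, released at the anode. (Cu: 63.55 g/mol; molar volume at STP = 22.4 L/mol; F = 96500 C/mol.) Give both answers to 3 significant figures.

Q = 16.1 × 6540 = 1.053×10^5 C; n(e⁻) = 1.053×10^5 / 96500 = 1.091 mol
Cathode: Cu²⁺ + 2e⁻ → Cu → n(Cu) = 1.091/2 = 0.5455 mol → 34.7 g
Anode: 2H₂O → O₂ + 4H⁺ + 4e⁻ → n(O₂) = 1.091/4 = 0.2728 mol → 6.11 L

34.7 g Cu; 6.11 L O₂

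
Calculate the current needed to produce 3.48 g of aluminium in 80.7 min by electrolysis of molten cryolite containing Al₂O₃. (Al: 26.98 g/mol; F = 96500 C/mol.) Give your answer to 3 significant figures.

7.71 A

n(Al) = 3.48 / 26.98 = 0.1290 mol
Al³⁺ + 3e⁻ → Al, so n(e⁻) = 3 × 0.1290 = 0.3870 mol
Q = 0.3870 × 96500 = 37350 C
I = Q / t = 37350 / 4842 s = 7.71 A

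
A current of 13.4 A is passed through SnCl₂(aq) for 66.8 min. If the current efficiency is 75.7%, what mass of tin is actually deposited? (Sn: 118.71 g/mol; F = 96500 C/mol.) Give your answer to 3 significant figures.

Q = 13.4 × 4008 = 53710 C
n(e⁻) = 53710 / 96500 = 0.5566 mol
Sn²⁺ + 2e⁻ → Sn, so theoretical m(Sn) = 0.2783 × 118.71 = 33.04 g
Actual mass = 75.7% × 33.04 = 25.0 g

25.0 g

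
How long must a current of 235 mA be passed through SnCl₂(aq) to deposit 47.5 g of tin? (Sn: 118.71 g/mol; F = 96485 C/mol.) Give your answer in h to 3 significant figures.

91.3 h

n(Sn) = 47.5 / 118.71 = 0.4001 mol
Sn²⁺ + 2e⁻ → Sn, so n(e⁻) = 2 × 0.4001 = 0.8002 mol
Q = 0.8002 × 96485 = 77210 C
t = Q / I = 77210 / 0.235 = 3.286×10^5 s = 91.3 h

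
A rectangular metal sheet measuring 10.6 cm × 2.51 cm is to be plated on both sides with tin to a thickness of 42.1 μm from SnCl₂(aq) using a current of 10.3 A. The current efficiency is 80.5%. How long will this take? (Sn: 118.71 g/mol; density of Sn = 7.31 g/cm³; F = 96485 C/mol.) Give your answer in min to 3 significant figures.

5.35 min

Plated area = 2 × 10.6 × 2.51 = 53.21 cm²
Volume = 53.21 × 42.1×10⁻⁴ cm = 0.2240 cm³
m(Sn) = 0.2240 × 7.31 = 1.637 g
n(Sn) = 1.637 / 118.71 = 0.01379 mol; n(e⁻) = 2 × 0.01379 = 0.02758 mol
Q = 0.02758 × 96485 / 0.805 = 3306 C
t = 3306 / 10.3 = 321.0 s = 5.35 min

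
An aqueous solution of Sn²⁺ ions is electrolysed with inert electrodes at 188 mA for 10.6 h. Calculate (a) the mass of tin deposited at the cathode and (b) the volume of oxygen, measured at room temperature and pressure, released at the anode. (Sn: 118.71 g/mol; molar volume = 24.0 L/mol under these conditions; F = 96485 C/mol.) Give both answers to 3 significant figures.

4.41 g Sn; 0.446 L O₂

Q = 0.188 × 38160 = 7174 C; n(e⁻) = 7174 / 96485 = 0.07435 mol
Cathode: Sn²⁺ + 2e⁻ → Sn → n(Sn) = 0.07435/2 = 0.03718 mol → 4.41 g
Anode: 2H₂O → O₂ + 4H⁺ + 4e⁻ → n(O₂) = 0.07435/4 = 0.01859 mol → 0.446 L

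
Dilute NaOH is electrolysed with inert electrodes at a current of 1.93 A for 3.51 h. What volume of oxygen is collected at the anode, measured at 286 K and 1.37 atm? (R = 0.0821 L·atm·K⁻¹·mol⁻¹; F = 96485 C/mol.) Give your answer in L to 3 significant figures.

Charge passed = 1.93 × 12636 = 24390 C
Moles of electrons = 24390 / 96485 = 0.2528 mol
2H₂O → O₂ + 4H⁺ + 4e⁻, so n(O₂) = 0.2528 / 4 = 0.06320 mol
V = nRT/P = 0.06320 × 0.0821 × 286 / 1.37 = 1.083 L

1.08 L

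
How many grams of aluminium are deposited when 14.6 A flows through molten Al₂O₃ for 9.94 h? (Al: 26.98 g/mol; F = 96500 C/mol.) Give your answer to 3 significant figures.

48.7 g

Q = It = 14.6 × 35784 = 5.224×10^5 C
n(e⁻) = Q/F = 5.224×10^5/96500 = 5.413 mol
Al³⁺ + 3e⁻ → Al, so n(Al) = 5.413 / 3 = 1.804 mol
m = 1.804 × 26.98 = 48.7 g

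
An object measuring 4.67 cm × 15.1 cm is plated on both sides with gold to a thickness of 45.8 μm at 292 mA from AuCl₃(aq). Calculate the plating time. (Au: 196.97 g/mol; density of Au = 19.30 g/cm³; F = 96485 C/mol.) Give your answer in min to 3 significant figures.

Plated area = 2 × 4.67 × 15.1 = 141.0 cm²
Volume = 141.0 × 45.8×10⁻⁴ cm = 0.6458 cm³
m(Au) = 0.6458 × 19.30 = 12.46 g
n(Au) = 12.46 / 196.97 = 0.06326 mol; n(e⁻) = 3 × 0.06326 = 0.1898 mol
Q = 0.1898 × 96485 = 18310 C
t = 18310 / 0.292 = 62710 s = 1050 min

1050 min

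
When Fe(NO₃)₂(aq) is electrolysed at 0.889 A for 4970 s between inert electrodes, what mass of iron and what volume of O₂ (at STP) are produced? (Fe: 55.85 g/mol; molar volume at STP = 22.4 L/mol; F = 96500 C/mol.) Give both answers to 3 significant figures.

Q = 0.889 × 4970 = 4418 C; n(e⁻) = 4418 / 96500 = 0.04578 mol
Cathode: Fe²⁺ + 2e⁻ → Fe → n(Fe) = 0.04578/2 = 0.02289 mol → 1.28 g
Anode: 2H₂O → O₂ + 4H⁺ + 4e⁻ → n(O₂) = 0.04578/4 = 0.01145 mol → 0.256 L

1.28 g Fe; 0.256 L O₂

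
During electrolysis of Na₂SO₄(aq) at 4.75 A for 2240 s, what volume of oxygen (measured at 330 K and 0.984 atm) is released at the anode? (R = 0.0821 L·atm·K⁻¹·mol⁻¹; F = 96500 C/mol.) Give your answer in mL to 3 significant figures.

Charge passed = 4.75 × 2240 = 10640 C
n(e⁻) = 10640 / 96500 = 0.1103 mol
2H₂O → O₂ + 4H⁺ + 4e⁻, so n(O₂) = 0.1103 / 4 = 0.02758 mol
V = nRT/P = 0.02758 × 0.0821 × 330 / 0.984 = 0.7594 L
= 759 mL

759 mL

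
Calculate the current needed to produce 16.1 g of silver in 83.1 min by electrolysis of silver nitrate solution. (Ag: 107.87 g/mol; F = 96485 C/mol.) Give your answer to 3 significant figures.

2.89 A

n(Ag) = 16.1 / 107.87 = 0.1493 mol
Ag⁺ + e⁻ → Ag, so n(e⁻) = 0.1493 mol
Q = 0.1493 × 96485 = 14410 C
I = Q / t = 14410 / 4986 s = 2.89 A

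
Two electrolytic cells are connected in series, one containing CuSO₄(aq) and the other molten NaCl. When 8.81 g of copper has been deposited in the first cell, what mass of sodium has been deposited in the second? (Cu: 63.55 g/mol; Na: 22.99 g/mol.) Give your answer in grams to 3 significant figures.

n(Cu) = 8.81 / 63.55 = 0.1386 mol
Cu²⁺ + 2e⁻ → Cu, so n(e⁻) = 2 × 0.1386 = 0.2772 mol
Same current for the same time ⇒ same n(e⁻) = 0.2772 mol in both cells.
Na⁺ + e⁻ → Na, so n(Na) = 0.2772 mol
m(Na) = 0.2772 × 22.99 = 6.37 g

6.37 g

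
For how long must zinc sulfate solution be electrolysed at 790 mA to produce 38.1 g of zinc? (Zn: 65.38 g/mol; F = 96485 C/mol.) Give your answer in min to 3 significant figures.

n(Zn) = 38.1 / 65.38 = 0.5827 mol
Zn²⁺ + 2e⁻ → Zn, so n(e⁻) = 2 × 0.5827 = 1.165 mol
Q = 1.165 × 96485 = 1.124×10^5 C
t = Q / I = 1.124×10^5 / 0.790 = 1.423×10^5 s = 2370 min

2370 min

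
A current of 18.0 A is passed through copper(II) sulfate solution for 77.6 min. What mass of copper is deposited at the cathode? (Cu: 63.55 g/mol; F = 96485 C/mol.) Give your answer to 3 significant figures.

27.6 g

Q = 18.0 A × 4656 s = 83810 C
Moles of electrons = 83810 / 96485 = 0.8686 mol
Cu²⁺ + 2e⁻ → Cu, so n(Cu) = 0.8686 / 2 = 0.4343 mol
m = 0.4343 × 63.55 = 27.6 g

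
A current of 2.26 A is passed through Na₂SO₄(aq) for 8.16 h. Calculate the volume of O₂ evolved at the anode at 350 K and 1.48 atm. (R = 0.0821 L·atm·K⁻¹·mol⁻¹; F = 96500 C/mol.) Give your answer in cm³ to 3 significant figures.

3340 cm³

Charge passed = 2.26 × 29376 = 66390 C
Moles of electrons = 66390 / 96500 = 0.6880 mol
2H₂O → O₂ + 4H⁺ + 4e⁻, so n(O₂) = 0.6880 / 4 = 0.1720 mol
V = nRT/P = 0.1720 × 0.0821 × 350 / 1.48 = 3.339 L
= 3340 cm³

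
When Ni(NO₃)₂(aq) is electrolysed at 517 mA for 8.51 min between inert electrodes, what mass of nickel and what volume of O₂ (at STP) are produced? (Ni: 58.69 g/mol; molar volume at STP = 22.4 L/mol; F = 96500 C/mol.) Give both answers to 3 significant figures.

Q = 0.517 × 510.6 = 264.0 C; n(e⁻) = 264.0 / 96500 = 0.002736 mol
Cathode: Ni²⁺ + 2e⁻ → Ni → n(Ni) = 0.002736/2 = 0.001368 mol → 0.0803 g
Anode: 2H₂O → O₂ + 4H⁺ + 4e⁻ → n(O₂) = 0.002736/4 = 6.840×10^-4 mol → 0.0153 L

0.0803 g Ni; 0.0153 L O₂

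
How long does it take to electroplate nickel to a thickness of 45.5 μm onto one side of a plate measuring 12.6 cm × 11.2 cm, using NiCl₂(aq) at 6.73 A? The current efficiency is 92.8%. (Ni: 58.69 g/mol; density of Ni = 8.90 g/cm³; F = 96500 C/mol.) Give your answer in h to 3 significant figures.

0.836 h

Plated area = 12.6 × 11.2 = 141.1 cm²
Volume = 141.1 × 45.5×10⁻⁴ cm = 0.6420 cm³
m(Ni) = 0.6420 × 8.90 = 5.714 g
n(Ni) = 5.714 / 58.69 = 0.09736 mol; n(e⁻) = 2 × 0.09736 = 0.1947 mol
Q = 0.1947 × 96500 / 0.928 = 20250 C
t = 20250 / 6.73 = 3009 s = 0.836 h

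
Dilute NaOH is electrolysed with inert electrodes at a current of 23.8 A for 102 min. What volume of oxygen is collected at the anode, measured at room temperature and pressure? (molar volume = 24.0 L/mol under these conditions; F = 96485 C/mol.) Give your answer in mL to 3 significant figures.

9060 mL

Q = It = 23.8 × 6120 = 1.457×10^5 C
n(e⁻) = 1.457×10^5 / 96485 = 1.510 mol
2H₂O → O₂ + 4H⁺ + 4e⁻, so n(O₂) = 1.510 / 4 = 0.3775 mol
V = 0.3775 × 24.0 = 9.060 L
= 9060 mL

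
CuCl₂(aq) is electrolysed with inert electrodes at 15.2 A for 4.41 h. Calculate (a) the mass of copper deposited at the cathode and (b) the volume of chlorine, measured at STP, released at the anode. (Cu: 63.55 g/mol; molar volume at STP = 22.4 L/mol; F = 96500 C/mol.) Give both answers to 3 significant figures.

79.5 g Cu; 28.0 L Cl₂

Q = 15.2 × 15876 = 2.413×10^5 C; n(e⁻) = 2.413×10^5 / 96500 = 2.501 mol
Cathode: Cu²⁺ + 2e⁻ → Cu → n(Cu) = 2.501/2 = 1.251 mol → 79.5 g
Anode: 2Cl⁻ → Cl₂ + 2e⁻ → n(Cl₂) = 2.501/2 = 1.251 mol → 28.0 L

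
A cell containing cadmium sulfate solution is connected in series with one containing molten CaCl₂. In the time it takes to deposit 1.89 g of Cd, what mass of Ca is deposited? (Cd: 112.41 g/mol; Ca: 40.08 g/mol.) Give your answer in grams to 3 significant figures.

n(Cd) = 1.89 / 112.41 = 0.01681 mol
Cd²⁺ + 2e⁻ → Cd, so n(e⁻) = 2 × 0.01681 = 0.03362 mol
The cells are in series, so the same charge (and hence the same n(e⁻) = 0.03362 mol) passes through both.
Ca²⁺ + 2e⁻ → Ca, so n(Ca) = 0.03362 / 2 = 0.01681 mol
m(Ca) = 0.01681 × 40.08 = 0.674 g

0.674 g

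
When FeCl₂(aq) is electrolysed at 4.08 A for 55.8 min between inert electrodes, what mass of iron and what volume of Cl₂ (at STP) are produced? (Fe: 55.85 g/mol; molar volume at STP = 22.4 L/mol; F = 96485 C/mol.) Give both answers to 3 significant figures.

3.95 g Fe; 1.59 L Cl₂

Q = 4.08 × 3348 = 13660 C; n(e⁻) = 13660 / 96485 = 0.1416 mol
Cathode: Fe²⁺ + 2e⁻ → Fe → n(Fe) = 0.1416/2 = 0.07080 mol → 3.95 g
Anode: 2Cl⁻ → Cl₂ + 2e⁻ → n(Cl₂) = 0.1416/2 = 0.07080 mol → 1.59 L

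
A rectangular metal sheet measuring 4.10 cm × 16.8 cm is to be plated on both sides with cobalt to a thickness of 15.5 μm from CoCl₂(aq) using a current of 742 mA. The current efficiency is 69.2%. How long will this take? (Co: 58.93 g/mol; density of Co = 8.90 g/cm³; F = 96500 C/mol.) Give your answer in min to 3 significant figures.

202 min

Plated area = 2 × 4.10 × 16.8 = 137.8 cm²
Volume = 137.8 × 15.5×10⁻⁴ cm = 0.2136 cm³
m(Co) = 0.2136 × 8.90 = 1.901 g
n(Co) = 1.901 / 58.93 = 0.03226 mol; n(e⁻) = 2 × 0.03226 = 0.06452 mol
Q = 0.06452 × 96500 / 0.692 = 8997 C
t = 8997 / 0.742 = 12130 s = 202 min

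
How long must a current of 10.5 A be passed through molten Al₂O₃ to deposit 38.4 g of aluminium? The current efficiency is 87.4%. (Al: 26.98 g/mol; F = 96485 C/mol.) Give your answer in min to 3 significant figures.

748 min

n(Al) = 38.4 / 26.98 = 1.423 mol
Al³⁺ + 3e⁻ → Al, so n(e⁻) = 3 × 1.423 = 4.269 mol
Q = 4.269 × 96485 / 0.874 = 4.713×10^5 C
t = Q / I = 4.713×10^5 / 10.5 = 44890 s = 748 min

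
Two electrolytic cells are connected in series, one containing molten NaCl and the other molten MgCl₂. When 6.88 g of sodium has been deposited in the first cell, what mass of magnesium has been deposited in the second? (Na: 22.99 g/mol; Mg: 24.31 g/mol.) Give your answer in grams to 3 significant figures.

3.64 g

n(Na) = 6.88 / 22.99 = 0.2993 mol
Na⁺ + e⁻ → Na, so n(e⁻) = 0.2993 mol
The cells are in series, so the same charge (and hence the same n(e⁻) = 0.2993 mol) passes through both.
Mg²⁺ + 2e⁻ → Mg, so n(Mg) = 0.2993 / 2 = 0.1497 mol
m(Mg) = 0.1497 × 24.31 = 3.64 g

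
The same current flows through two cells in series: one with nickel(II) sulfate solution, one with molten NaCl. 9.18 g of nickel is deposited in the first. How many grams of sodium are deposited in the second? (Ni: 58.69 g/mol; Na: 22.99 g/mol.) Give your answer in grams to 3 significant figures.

n(Ni) = 9.18 / 58.69 = 0.1564 mol
Ni²⁺ + 2e⁻ → Ni, so n(e⁻) = 2 × 0.1564 = 0.3128 mol
Since the cells are in series, n(e⁻) in the Na cell is also 0.3128 mol.
Na⁺ + e⁻ → Na, so n(Na) = 0.3128 mol
m(Na) = 0.3128 × 22.99 = 7.19 g

7.19 g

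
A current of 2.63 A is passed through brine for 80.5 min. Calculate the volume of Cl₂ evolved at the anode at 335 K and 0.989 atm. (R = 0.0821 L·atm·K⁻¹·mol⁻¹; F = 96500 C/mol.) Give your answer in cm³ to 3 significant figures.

1830 cm³

Q = 2.63 A × 4830 s = 12700 C
Moles of electrons = 12700 / 96500 = 0.1316 mol
2Cl⁻ → Cl₂ + 2e⁻, so n(Cl₂) = 0.1316 / 2 = 0.06580 mol
V = nRT/P = 0.06580 × 0.0821 × 335 / 0.989 = 1.830 L
= 1830 cm³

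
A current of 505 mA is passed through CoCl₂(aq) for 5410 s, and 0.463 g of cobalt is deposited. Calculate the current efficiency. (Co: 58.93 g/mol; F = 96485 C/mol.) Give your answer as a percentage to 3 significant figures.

Q = 0.505 × 5410 = 2732 C
n(e⁻) = 2732 / 96485 = 0.02832 mol
Co²⁺ + 2e⁻ → Co, so theoretical n(Co) = 0.01416 mol → 0.8344 g
Efficiency = 0.463 / 0.8344 = 0.5549 = 55.5%

55.5%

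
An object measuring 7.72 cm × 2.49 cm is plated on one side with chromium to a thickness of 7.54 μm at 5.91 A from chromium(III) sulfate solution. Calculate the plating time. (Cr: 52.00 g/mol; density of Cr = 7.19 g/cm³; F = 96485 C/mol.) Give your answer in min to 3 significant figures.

1.64 min

Plated area = 7.72 × 2.49 = 19.22 cm²
Volume = 19.22 × 7.54×10⁻⁴ cm = 0.01449 cm³
m(Cr) = 0.01449 × 7.19 = 0.1042 g
n(Cr) = 0.1042 / 52.00 = 0.002004 mol; n(e⁻) = 3 × 0.002004 = 0.006012 mol
Q = 0.006012 × 96485 = 580.1 C
t = 580.1 / 5.91 = 98.16 s = 1.64 min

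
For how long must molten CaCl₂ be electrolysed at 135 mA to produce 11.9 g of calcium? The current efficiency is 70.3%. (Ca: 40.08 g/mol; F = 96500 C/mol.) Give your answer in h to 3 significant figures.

168 h

n(Ca) = 11.9 / 40.08 = 0.2969 mol
Ca²⁺ + 2e⁻ → Ca, so n(e⁻) = 2 × 0.2969 = 0.5938 mol
Q = 0.5938 × 96500 / 0.703 = 81510 C
t = Q / I = 81510 / 0.135 = 6.038×10^5 s = 168 h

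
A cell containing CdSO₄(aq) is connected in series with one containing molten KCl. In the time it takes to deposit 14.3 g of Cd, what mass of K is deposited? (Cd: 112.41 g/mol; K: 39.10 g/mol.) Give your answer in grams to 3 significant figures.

9.95 g

n(Cd) = 14.3 / 112.41 = 0.1272 mol
Cd²⁺ + 2e⁻ → Cd, so n(e⁻) = 2 × 0.1272 = 0.2544 mol
In series, the same 0.2544 mol of electrons flows through the second cell.
K⁺ + e⁻ → K, so n(K) = 0.2544 mol
m(K) = 0.2544 × 39.10 = 9.95 g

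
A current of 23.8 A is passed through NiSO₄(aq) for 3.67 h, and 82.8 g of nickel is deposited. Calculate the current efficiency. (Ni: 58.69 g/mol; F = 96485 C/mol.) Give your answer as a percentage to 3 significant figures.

86.6%

Q = 23.8 × 13212 = 3.144×10^5 C
n(e⁻) = 3.144×10^5 / 96485 = 3.259 mol
Ni²⁺ + 2e⁻ → Ni, so theoretical n(Ni) = 1.630 mol → 95.66 g
Efficiency = 82.8 / 95.66 = 0.8656 = 86.6%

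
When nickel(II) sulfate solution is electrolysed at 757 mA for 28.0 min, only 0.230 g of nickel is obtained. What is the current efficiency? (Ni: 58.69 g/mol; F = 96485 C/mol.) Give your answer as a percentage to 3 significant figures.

Q = 0.757 × 1680 = 1272 C
n(e⁻) = 1272 / 96485 = 0.01318 mol
Ni²⁺ + 2e⁻ → Ni, so theoretical n(Ni) = 0.006590 mol → 0.3868 g
Efficiency = 0.230 / 0.3868 = 0.5946 = 59.5%

59.5%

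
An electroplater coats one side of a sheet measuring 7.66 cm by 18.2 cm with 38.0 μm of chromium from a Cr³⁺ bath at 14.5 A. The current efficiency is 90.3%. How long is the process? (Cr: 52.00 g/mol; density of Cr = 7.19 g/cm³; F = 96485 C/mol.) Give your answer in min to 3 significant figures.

Plated area = 7.66 × 18.2 = 139.4 cm²
Volume = 139.4 × 38.0×10⁻⁴ cm = 0.5297 cm³
m(Cr) = 0.5297 × 7.19 = 3.809 g
n(Cr) = 3.809 / 52.00 = 0.07325 mol; n(e⁻) = 3 × 0.07325 = 0.2198 mol
Q = 0.2198 × 96485 / 0.903 = 23490 C
t = 23490 / 14.5 = 1620 s = 27.0 min

27.0 min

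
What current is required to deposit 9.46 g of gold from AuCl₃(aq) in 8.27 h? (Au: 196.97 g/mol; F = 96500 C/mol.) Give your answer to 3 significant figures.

n(Au) = 9.46 / 196.97 = 0.04803 mol
Au³⁺ + 3e⁻ → Au, so n(e⁻) = 3 × 0.04803 = 0.1441 mol
Q = 0.1441 × 96500 = 13910 C
I = Q / t = 13910 / 29772 s = 0.467 A

0.467 A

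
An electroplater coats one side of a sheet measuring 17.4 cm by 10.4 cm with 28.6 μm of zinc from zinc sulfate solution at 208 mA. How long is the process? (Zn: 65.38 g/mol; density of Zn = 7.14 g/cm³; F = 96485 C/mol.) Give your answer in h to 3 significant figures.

14.6 h

Plated area = 17.4 × 10.4 = 181.0 cm²
Volume = 181.0 × 28.6×10⁻⁴ cm = 0.5177 cm³
m(Zn) = 0.5177 × 7.14 = 3.696 g
n(Zn) = 3.696 / 65.38 = 0.05653 mol; n(e⁻) = 2 × 0.05653 = 0.1131 mol
Q = 0.1131 × 96485 = 10910 C
t = 10910 / 0.208 = 52450 s = 14.6 h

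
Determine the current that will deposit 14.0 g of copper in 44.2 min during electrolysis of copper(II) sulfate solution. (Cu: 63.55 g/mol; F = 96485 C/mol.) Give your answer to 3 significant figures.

n(Cu) = 14.0 / 63.55 = 0.2203 mol
Cu²⁺ + 2e⁻ → Cu, so n(e⁻) = 2 × 0.2203 = 0.4406 mol
Q = 0.4406 × 96485 = 42510 C
I = Q / t = 42510 / 2652 s = 16.0 A

16.0 A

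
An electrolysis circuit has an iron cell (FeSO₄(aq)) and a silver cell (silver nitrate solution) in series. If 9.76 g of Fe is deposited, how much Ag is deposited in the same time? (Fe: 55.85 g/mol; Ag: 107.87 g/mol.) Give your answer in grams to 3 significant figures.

n(Fe) = 9.76 / 55.85 = 0.1748 mol
Fe²⁺ + 2e⁻ → Fe, so n(e⁻) = 2 × 0.1748 = 0.3496 mol
Same current for the same time ⇒ same n(e⁻) = 0.3496 mol in both cells.
Ag⁺ + e⁻ → Ag, so n(Ag) = 0.3496 mol
m(Ag) = 0.3496 × 107.87 = 37.7 g

37.7 g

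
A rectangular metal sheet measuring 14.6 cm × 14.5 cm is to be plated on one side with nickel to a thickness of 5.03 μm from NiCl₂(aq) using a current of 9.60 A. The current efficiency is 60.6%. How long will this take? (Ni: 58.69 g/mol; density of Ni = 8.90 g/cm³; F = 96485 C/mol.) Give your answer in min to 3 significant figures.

8.93 min

Plated area = 14.6 × 14.5 = 211.7 cm²
Volume = 211.7 × 5.03×10⁻⁴ cm = 0.1065 cm³
m(Ni) = 0.1065 × 8.90 = 0.9479 g
n(Ni) = 0.9479 / 58.69 = 0.01615 mol; n(e⁻) = 2 × 0.01615 = 0.03230 mol
Q = 0.03230 × 96485 / 0.606 = 5143 C
t = 5143 / 9.60 = 535.7 s = 8.93 min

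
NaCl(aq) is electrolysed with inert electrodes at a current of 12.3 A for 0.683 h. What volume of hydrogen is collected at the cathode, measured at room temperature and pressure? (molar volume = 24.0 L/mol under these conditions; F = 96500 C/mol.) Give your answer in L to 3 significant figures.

Q = 12.3 A × 2458.8 s = 30240 C
n(e⁻) = Q/F = 30240/96500 = 0.3134 mol
2H⁺ + 2e⁻ → H₂, so n(H₂) = 0.3134 / 2 = 0.1567 mol
V = 0.1567 × 24.0 = 3.761 L

3.76 L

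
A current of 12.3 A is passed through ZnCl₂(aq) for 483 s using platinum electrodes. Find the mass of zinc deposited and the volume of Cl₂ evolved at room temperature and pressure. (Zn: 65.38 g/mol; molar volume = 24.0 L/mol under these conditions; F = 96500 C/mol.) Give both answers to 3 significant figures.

Q = 12.3 × 483 = 5941 C; n(e⁻) = 5941 / 96500 = 0.06156 mol
Cathode: Zn²⁺ + 2e⁻ → Zn → n(Zn) = 0.06156/2 = 0.03078 mol → 2.01 g
Anode: 2Cl⁻ → Cl₂ + 2e⁻ → n(Cl₂) = 0.06156/2 = 0.03078 mol → 0.739 L

2.01 g Zn; 0.739 L Cl₂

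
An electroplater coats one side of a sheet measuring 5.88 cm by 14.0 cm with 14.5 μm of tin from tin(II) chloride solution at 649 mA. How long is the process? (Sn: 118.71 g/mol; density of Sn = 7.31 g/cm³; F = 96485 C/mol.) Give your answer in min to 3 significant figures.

36.4 min

Plated area = 5.88 × 14.0 = 82.32 cm²
Volume = 82.32 × 14.5×10⁻⁴ cm = 0.1194 cm³
m(Sn) = 0.1194 × 7.31 = 0.8728 g
n(Sn) = 0.8728 / 118.71 = 0.007352 mol; n(e⁻) = 2 × 0.007352 = 0.01470 mol
Q = 0.01470 × 96485 = 1418 C
t = 1418 / 0.649 = 2185 s = 36.4 min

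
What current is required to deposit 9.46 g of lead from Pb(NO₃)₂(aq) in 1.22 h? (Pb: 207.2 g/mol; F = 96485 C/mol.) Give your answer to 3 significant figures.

n(Pb) = 9.46 / 207.2 = 0.04566 mol
Pb²⁺ + 2e⁻ → Pb, so n(e⁻) = 2 × 0.04566 = 0.09132 mol
Q = 0.09132 × 96485 = 8811 C
I = Q / t = 8811 / 4392 s = 2.01 A

2.01 A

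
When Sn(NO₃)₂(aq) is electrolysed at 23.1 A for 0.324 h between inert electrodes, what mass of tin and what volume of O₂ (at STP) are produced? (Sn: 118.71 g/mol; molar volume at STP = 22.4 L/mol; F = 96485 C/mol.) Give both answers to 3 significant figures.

Q = 23.1 × 1166.4 = 26940 C; n(e⁻) = 26940 / 96485 = 0.2792 mol
Cathode: Sn²⁺ + 2e⁻ → Sn → n(Sn) = 0.2792/2 = 0.1396 mol → 16.6 g
Anode: 2H₂O → O₂ + 4H⁺ + 4e⁻ → n(O₂) = 0.2792/4 = 0.06980 mol → 1.56 L

16.6 g Sn; 1.56 L O₂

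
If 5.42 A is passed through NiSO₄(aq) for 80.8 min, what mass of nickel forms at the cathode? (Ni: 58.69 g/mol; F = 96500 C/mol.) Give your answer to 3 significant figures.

7.99 g

Charge passed = 5.42 × 4848 = 26280 C
Moles of electrons = 26280 / 96500 = 0.2723 mol
Ni²⁺ + 2e⁻ → Ni, so n(Ni) = 0.2723 / 2 = 0.1362 mol
m = 0.1362 × 58.69 = 7.99 g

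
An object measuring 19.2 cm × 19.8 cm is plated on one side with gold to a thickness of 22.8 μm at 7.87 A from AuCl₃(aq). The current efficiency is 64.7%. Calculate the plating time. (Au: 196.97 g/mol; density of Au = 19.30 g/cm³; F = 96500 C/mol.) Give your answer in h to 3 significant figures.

Plated area = 19.2 × 19.8 = 380.2 cm²
Volume = 380.2 × 22.8×10⁻⁴ cm = 0.8669 cm³
m(Au) = 0.8669 × 19.30 = 16.73 g
n(Au) = 16.73 / 196.97 = 0.08494 mol; n(e⁻) = 3 × 0.08494 = 0.2548 mol
Q = 0.2548 × 96500 / 0.647 = 38000 C
t = 38000 / 7.87 = 4828 s = 1.34 h

1.34 h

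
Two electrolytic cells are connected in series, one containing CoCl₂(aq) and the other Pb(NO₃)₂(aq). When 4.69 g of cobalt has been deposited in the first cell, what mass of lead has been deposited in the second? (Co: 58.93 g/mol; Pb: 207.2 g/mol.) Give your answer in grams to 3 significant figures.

16.5 g

n(Co) = 4.69 / 58.93 = 0.07959 mol
Co²⁺ + 2e⁻ → Co, so n(e⁻) = 2 × 0.07959 = 0.1592 mol
Same current for the same time ⇒ same n(e⁻) = 0.1592 mol in both cells.
Pb²⁺ + 2e⁻ → Pb, so n(Pb) = 0.1592 / 2 = 0.07960 mol
m(Pb) = 0.07960 × 207.2 = 16.5 g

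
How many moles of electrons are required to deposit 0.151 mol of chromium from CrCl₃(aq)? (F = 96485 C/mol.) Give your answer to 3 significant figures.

0.453 mol

Cr³⁺ + 3e⁻ → Cr, so n(e⁻) = 3 × 0.151 = 0.4530 mol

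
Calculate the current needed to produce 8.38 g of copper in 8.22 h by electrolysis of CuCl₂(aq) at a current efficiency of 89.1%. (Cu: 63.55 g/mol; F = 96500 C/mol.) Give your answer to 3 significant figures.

0.965 A

n(Cu) = 8.38 / 63.55 = 0.1319 mol
Cu²⁺ + 2e⁻ → Cu, so n(e⁻) = 2 × 0.1319 = 0.2638 mol
Q = 0.2638 × 96500 / 0.891 = 28570 C
I = Q / t = 28570 / 29592 s = 0.965 A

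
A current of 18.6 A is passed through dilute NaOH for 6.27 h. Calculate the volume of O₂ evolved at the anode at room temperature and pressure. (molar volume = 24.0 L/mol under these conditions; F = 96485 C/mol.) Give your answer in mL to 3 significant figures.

26100 mL

Charge passed = 18.6 × 22572 = 4.198×10^5 C
n(e⁻) = 4.198×10^5 / 96485 = 4.351 mol
2H₂O → O₂ + 4H⁺ + 4e⁻, so n(O₂) = 4.351 / 4 = 1.088 mol
V = 1.088 × 24.0 = 26.11 L
= 26100 mL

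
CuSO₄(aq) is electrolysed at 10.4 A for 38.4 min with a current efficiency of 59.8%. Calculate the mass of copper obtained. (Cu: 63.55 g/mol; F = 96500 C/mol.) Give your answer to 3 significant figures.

Q = 10.4 × 2304 = 23960 C
n(e⁻) = 23960 / 96500 = 0.2483 mol
Cu²⁺ + 2e⁻ → Cu, so theoretical m(Cu) = 0.1242 × 63.55 = 7.893 g
Actual mass = 59.8% × 7.893 = 4.72 g

4.72 g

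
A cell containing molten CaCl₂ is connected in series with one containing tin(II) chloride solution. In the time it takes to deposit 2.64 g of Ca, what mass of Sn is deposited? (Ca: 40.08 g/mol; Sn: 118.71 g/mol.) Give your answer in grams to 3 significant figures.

7.82 g

n(Ca) = 2.64 / 40.08 = 0.06587 mol
Ca²⁺ + 2e⁻ → Ca, so n(e⁻) = 2 × 0.06587 = 0.1317 mol
Since the cells are in series, n(e⁻) in the Sn cell is also 0.1317 mol.
Sn²⁺ + 2e⁻ → Sn, so n(Sn) = 0.1317 / 2 = 0.06585 mol
m(Sn) = 0.06585 × 118.71 = 7.82 g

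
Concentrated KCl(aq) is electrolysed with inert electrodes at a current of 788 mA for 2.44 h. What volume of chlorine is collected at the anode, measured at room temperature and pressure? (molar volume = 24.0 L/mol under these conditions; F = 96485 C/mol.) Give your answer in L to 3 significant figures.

Charge passed = 0.788 × 8784 = 6922 C
Moles of electrons = 6922 / 96485 = 0.07174 mol
2Cl⁻ → Cl₂ + 2e⁻, so n(Cl₂) = 0.07174 / 2 = 0.03587 mol
V = 0.03587 × 24.0 = 0.8609 L

0.861 L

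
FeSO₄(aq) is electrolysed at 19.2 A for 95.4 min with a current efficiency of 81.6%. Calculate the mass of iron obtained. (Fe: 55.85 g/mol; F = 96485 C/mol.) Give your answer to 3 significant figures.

Q = 19.2 × 5724 = 1.099×10^5 C
n(e⁻) = 1.099×10^5 / 96485 = 1.139 mol
Fe²⁺ + 2e⁻ → Fe, so theoretical m(Fe) = 0.5695 × 55.85 = 31.81 g
Actual mass = 81.6% × 31.81 = 26.0 g

26.0 g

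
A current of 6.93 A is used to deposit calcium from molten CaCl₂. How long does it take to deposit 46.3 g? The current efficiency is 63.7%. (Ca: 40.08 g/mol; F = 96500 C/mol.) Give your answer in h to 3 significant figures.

n(Ca) = 46.3 / 40.08 = 1.155 mol
Ca²⁺ + 2e⁻ → Ca, so n(e⁻) = 2 × 1.155 = 2.310 mol
Q = 2.310 × 96500 / 0.637 = 3.499×10^5 C
t = Q / I = 3.499×10^5 / 6.93 = 50490 s = 14.0 h

14.0 h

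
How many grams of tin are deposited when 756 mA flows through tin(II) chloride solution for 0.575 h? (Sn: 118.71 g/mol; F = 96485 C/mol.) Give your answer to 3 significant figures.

Q = 0.756 A × 2070 s = 1565 C
n(e⁻) = 1565 / 96485 = 0.01622 mol
Sn²⁺ + 2e⁻ → Sn, so n(Sn) = 0.01622 / 2 = 0.008110 mol
m = 0.008110 × 118.71 = 0.963 g

0.963 g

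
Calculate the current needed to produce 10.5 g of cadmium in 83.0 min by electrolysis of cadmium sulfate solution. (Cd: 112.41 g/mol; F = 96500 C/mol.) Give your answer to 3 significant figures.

n(Cd) = 10.5 / 112.41 = 0.09341 mol
Cd²⁺ + 2e⁻ → Cd, so n(e⁻) = 2 × 0.09341 = 0.1868 mol
Q = 0.1868 × 96500 = 18030 C
I = Q / t = 18030 / 4980 s = 3.62 A

3.62 A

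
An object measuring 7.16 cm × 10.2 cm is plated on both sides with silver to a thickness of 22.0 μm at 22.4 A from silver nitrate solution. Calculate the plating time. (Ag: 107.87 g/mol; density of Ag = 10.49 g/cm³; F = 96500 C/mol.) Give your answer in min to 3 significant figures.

2.24 min

Plated area = 2 × 7.16 × 10.2 = 146.1 cm²
Volume = 146.1 × 22.0×10⁻⁴ cm = 0.3214 cm³
m(Ag) = 0.3214 × 10.49 = 3.371 g
n(Ag) = 3.371 / 107.87 = 0.03125 mol; n(e⁻) = 0.03125 mol
Q = 0.03125 × 96500 = 3016 C
t = 3016 / 22.4 = 134.6 s = 2.24 min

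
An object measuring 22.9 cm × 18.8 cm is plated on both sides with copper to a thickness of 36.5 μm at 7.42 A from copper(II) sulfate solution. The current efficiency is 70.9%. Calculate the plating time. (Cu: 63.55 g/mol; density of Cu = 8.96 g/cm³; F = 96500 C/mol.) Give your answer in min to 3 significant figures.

Plated area = 2 × 22.9 × 18.8 = 861.0 cm²
Volume = 861.0 × 36.5×10⁻⁴ cm = 3.143 cm³
m(Cu) = 3.143 × 8.96 = 28.16 g
n(Cu) = 28.16 / 63.55 = 0.4431 mol; n(e⁻) = 2 × 0.4431 = 0.8862 mol
Q = 0.8862 × 96500 / 0.709 = 1.206×10^5 C
t = 1.206×10^5 / 7.42 = 16250 s = 271 min

271 min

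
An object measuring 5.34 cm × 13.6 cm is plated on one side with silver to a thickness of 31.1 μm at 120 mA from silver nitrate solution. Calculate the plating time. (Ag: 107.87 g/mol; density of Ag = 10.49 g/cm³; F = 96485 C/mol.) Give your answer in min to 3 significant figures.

294 min

Plated area = 5.34 × 13.6 = 72.62 cm²
Volume = 72.62 × 31.1×10⁻⁴ cm = 0.2258 cm³
m(Ag) = 0.2258 × 10.49 = 2.369 g
n(Ag) = 2.369 / 107.87 = 0.02196 mol; n(e⁻) = 0.02196 mol
Q = 0.02196 × 96485 = 2119 C
t = 2119 / 0.120 = 17660 s = 294 min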